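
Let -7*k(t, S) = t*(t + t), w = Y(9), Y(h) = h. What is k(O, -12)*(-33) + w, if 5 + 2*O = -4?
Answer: 2799/14 ≈ 199.93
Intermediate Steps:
O = -9/2 (O = -5/2 + (½)*(-4) = -5/2 - 2 = -9/2 ≈ -4.5000)
w = 9
k(t, S) = -2*t²/7 (k(t, S) = -t*(t + t)/7 = -t*2*t/7 = -2*t²/7)
k(O, -12)*(-33) + w = -2*(-9/2)²/7*(-33) + 9 = -2/7*81/4*(-33) + 9 = -81/14*(-33) + 9 = 2673/14 + 9 = 2799/14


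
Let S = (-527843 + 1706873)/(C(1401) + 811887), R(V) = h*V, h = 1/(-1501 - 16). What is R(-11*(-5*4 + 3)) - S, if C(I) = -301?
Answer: -970177546/615587981 ≈ -1.5760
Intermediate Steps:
h = -1/1517 (h = 1/(-1517) = -1/1517 ≈ -0.00065920)
R(V) = -V/1517
S = 589515/405793 (S = (-527843 + 1706873)/(-301 + 811887) = 1179030/811586 = 1179030*(1/811586) = 589515/405793 ≈ 1.4527)
R(-11*(-5*4 + 3)) - S = -(-11)*(-5*4 + 3)/1517 - 1*589515/405793 = -(-11)*(-20 + 3)/1517 - 589515/405793 = -(-11)*(-17)/1517 - 589515/405793 = -1/1517*187 - 589515/405793 = -187/1517 - 589515/405793 = -970177546/615587981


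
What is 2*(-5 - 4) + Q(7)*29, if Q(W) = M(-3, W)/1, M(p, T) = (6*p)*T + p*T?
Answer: -4281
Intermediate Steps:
M(p, T) = 7*T*p (M(p, T) = 6*T*p + T*p = 7*T*p)
Q(W) = -21*W (Q(W) = (7*W*(-3))/1 = -21*W*1 = -21*W)
2*(-5 - 4) + Q(7)*29 = 2*(-5 - 4) - 21*7*29 = 2*(-9) - 147*29 = -18 - 4263 = -4281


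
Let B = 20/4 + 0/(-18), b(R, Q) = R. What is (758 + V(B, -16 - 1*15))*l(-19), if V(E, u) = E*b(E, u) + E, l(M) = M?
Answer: -14972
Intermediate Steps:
B = 5 (B = 20*(¼) + 0*(-1/18) = 5 + 0 = 5)
V(E, u) = E + E² (V(E, u) = E*E + E = E² + E = E + E²)
(758 + V(B, -16 - 1*15))*l(-19) = (758 + 5*(1 + 5))*(-19) = (758 + 5*6)*(-19) = (758 + 30)*(-19) = 788*(-19) = -14972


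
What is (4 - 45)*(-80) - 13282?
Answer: -10002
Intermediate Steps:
(4 - 45)*(-80) - 13282 = -41*(-80) - 13282 = 3280 - 13282 = -10002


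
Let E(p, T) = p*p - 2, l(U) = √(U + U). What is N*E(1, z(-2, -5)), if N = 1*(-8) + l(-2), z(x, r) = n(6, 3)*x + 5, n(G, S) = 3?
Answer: 8 - 2*I ≈ 8.0 - 2.0*I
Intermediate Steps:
l(U) = √2*√U (l(U) = √(2*U) = √2*√U)
z(x, r) = 5 + 3*x (z(x, r) = 3*x + 5 = 5 + 3*x)
E(p, T) = -2 + p² (E(p, T) = p² - 2 = -2 + p²)
N = -8 + 2*I (N = 1*(-8) + √2*√(-2) = -8 + √2*(I*√2) = -8 + 2*I ≈ -8.0 + 2.0*I)
N*E(1, z(-2, -5)) = (-8 + 2*I)*(-2 + 1²) = (-8 + 2*I)*(-2 + 1) = (-8 + 2*I)*(-1) = 8 - 2*I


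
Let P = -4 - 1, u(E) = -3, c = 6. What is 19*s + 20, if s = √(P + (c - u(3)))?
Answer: 58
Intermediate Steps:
P = -5
s = 2 (s = √(-5 + (6 - 1*(-3))) = √(-5 + (6 + 3)) = √(-5 + 9) = √4 = 2)
19*s + 20 = 19*2 + 20 = 38 + 20 = 58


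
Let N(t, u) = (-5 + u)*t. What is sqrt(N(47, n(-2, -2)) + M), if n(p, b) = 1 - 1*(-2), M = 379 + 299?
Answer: 2*sqrt(146) ≈ 24.166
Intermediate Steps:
M = 678
n(p, b) = 3 (n(p, b) = 1 + 2 = 3)
N(t, u) = t*(-5 + u)
sqrt(N(47, n(-2, -2)) + M) = sqrt(47*(-5 + 3) + 678) = sqrt(47*(-2) + 678) = sqrt(-94 + 678) = sqrt(584) = 2*sqrt(146)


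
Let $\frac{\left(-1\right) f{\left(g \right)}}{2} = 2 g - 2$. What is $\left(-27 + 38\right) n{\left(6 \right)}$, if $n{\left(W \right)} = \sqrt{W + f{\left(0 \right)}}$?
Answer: $11 \sqrt{10} \approx 34.785$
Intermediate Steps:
$f{\left(g \right)} = 4 - 4 g$ ($f{\left(g \right)} = - 2 \left(2 g - 2\right) = - 2 \left(-2 + 2 g\right) = 4 - 4 g$)
$n{\left(W \right)} = \sqrt{4 + W}$ ($n{\left(W \right)} = \sqrt{W + \left(4 - 0\right)} = \sqrt{W + \left(4 + 0\right)} = \sqrt{W + 4} = \sqrt{4 + W}$)
$\left(-27 + 38\right) n{\left(6 \right)} = \left(-27 + 38\right) \sqrt{4 + 6} = 11 \sqrt{10}$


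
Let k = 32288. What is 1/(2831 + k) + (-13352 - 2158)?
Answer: -544695689/35119 ≈ -15510.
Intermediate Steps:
1/(2831 + k) + (-13352 - 2158) = 1/(2831 + 32288) + (-13352 - 2158) = 1/35119 - 15510 = -544695689/35119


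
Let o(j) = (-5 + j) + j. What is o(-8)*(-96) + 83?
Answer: 2099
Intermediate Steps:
o(j) = -5 + 2*j
o(-8)*(-96) + 83 = (-5 + 2*(-8))*(-96) + 83 = (-5 - 16)*(-96) + 83 = -21*(-96) + 83 = 2016 + 83 = 2099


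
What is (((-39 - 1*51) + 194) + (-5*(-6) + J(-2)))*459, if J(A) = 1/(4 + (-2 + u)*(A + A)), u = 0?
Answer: 246177/4 ≈ 61544.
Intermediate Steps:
J(A) = 1/(4 - 4*A) (J(A) = 1/(4 + (-2 + 0)*(A + A)) = 1/(4 - 4*A))
(((-39 - 1*51) + 194) + (-5*(-6) + J(-2)))*459 = (((-39 - 1*51) + 194) + (-5*(-6) + 1/(4*(1 - 1*(-2)))))*459 = (((-39 - 51) + 194) + (30 + 1/(4*(1 + 2))))*459 = ((-90 + 194) + (30 + (¼)/3))*459 = (104 + (30 + (¼)*(⅓)))*459 = (104 + (30 + 1/12))*459 = (104 + 361/12)*459 = (1609/12)*459 = 246177/4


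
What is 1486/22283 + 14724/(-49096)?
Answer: -63784559/273501542 ≈ -0.23321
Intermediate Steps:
1486/22283 + 14724/(-49096) = 1486*(1/22283) + 14724*(-1/49096) = 1486/22283 - 3681/12274 = -63784559/273501542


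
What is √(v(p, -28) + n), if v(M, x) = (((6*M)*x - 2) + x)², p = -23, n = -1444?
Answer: 88*√1898 ≈ 3833.8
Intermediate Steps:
v(M, x) = (-2 + x + 6*M*x)² (v(M, x) = ((6*M*x - 2) + x)² = ((-2 + 6*M*x) + x)² = (-2 + x + 6*M*x)²)
√(v(p, -28) + n) = √((-2 - 28 + 6*(-23)*(-28))² - 1444) = √((-2 - 28 + 3864)² - 1444) = √(3834² - 1444) = √(14699556 - 1444) = √14698112 = 88*√1898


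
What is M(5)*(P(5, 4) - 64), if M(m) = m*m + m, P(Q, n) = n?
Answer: -1800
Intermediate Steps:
M(m) = m + m**2 (M(m) = m**2 + m = m + m**2)
M(5)*(P(5, 4) - 64) = (5*(1 + 5))*(4 - 64) = (5*6)*(-60) = 30*(-60) = -1800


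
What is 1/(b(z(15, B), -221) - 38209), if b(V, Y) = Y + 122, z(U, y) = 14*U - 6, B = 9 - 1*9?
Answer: -1/38308 ≈ -2.6104e-5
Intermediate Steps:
B = 0 (B = 9 - 9 = 0)
z(U, y) = -6 + 14*U
b(V, Y) = 122 + Y
1/(b(z(15, B), -221) - 38209) = 1/((122 - 221) - 38209) = 1/(-99 - 38209) = 1/(-38308) = -1/38308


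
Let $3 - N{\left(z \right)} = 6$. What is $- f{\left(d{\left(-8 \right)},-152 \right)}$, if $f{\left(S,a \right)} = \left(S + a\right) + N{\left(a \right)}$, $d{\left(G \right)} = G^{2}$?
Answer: $91$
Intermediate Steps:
$N{\left(z \right)} = -3$ ($N{\left(z \right)} = 3 - 6 = -3$)
$f{\left(S,a \right)} = -3 + S + a$ ($f{\left(S,a \right)} = \left(S + a\right) - 3 = -3 + S + a$)
$- f{\left(d{\left(-8 \right)},-152 \right)} = - (-3 + \left(-8\right)^{2} - 152) = - (-3 + 64 - 152) = \left(-1\right) \left(-91\right) = 91$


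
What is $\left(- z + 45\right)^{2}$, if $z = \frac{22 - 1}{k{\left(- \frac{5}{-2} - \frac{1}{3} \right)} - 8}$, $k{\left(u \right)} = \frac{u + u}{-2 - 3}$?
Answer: $\frac{810000}{361} \approx 2243.8$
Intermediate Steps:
$k{\left(u \right)} = - \frac{2 u}{5}$ ($k{\left(u \right)} = \frac{2 u}{-5} = 2 u \left(- \frac{1}{5}\right) = - \frac{2 u}{5}$)
$z = - \frac{45}{19}$ ($z = \frac{22 - 1}{- \frac{2 \left(- \frac{5}{-2} - \frac{1}{3}\right)}{5} - 8} = \frac{21}{- \frac{2 \left(\left(-5\right) \left(- \frac{1}{2}\right) - \frac{1}{3}\right)}{5} - 8} = \frac{21}{- \frac{2 \left(\frac{5}{2} - \frac{1}{3}\right)}{5} - 8} = \frac{21}{\left(- \frac{2}{5}\right) \frac{13}{6} - 8} = \frac{21}{- \frac{13}{15} - 8} = \frac{21}{- \frac{133}{15}} = 21 \left(- \frac{15}{133}\right) = - \frac{45}{19} \approx -2.3684$)
$\left(- z + 45\right)^{2} = \left(\left(-1\right) \left(- \frac{45}{19}\right) + 45\right)^{2} = \left(\frac{45}{19} + 45\right)^{2} = \left(\frac{900}{19}\right)^{2} = \frac{810000}{361}$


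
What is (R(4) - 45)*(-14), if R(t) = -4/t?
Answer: 644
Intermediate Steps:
(R(4) - 45)*(-14) = (-4/4 - 45)*(-14) = (-4*¼ - 45)*(-14) = (-1 - 45)*(-14) = -46*(-14) = 644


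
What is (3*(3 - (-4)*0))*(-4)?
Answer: -36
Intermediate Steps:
(3*(3 - (-4)*0))*(-4) = (3*(3 - 1*0))*(-4) = (3*(3 + 0))*(-4) = (3*3)*(-4) = 9*(-4) = -36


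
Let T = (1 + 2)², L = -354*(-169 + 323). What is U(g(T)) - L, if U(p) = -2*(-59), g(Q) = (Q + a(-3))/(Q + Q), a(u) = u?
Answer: 54634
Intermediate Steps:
L = -54516 (L = -354*154 = -54516)
T = 9 (T = 3² = 9)
g(Q) = (-3 + Q)/(2*Q) (g(Q) = (Q - 3)/(Q + Q) = (-3 + Q)/((2*Q)) = (-3 + Q)*(1/(2*Q)) = (-3 + Q)/(2*Q))
U(p) = 118
U(g(T)) - L = 118 - 1*(-54516) = 118 + 54516 = 54634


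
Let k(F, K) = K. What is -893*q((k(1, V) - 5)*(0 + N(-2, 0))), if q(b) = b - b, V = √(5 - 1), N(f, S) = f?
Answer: 0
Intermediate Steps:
V = 2 (V = √4 = 2)
q(b) = 0
-893*q((k(1, V) - 5)*(0 + N(-2, 0))) = -893*0 = 0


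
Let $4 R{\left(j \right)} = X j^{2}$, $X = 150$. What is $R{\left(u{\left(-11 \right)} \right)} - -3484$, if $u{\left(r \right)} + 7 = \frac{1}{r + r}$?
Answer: $\frac{5174387}{968} \approx 5345.4$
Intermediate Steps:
$u{\left(r \right)} = -7 + \frac{1}{2 r}$ ($u{\left(r \right)} = -7 + \frac{1}{r + r} = -7 + \frac{1}{2 r}$)
$R{\left(j \right)} = \frac{75 j^{2}}{2}$ ($R{\left(j \right)} = \frac{150 j^{2}}{4} = \frac{75 j^{2}}{2}$)
$R{\left(u{\left(-11 \right)} \right)} - -3484 = \frac{75 \left(-7 + \frac{1}{2 \left(-11\right)}\right)^{2}}{2} - -3484 = \frac{75 \left(-7 + \frac{1}{2} \left(- \frac{1}{11}\right)\right)^{2}}{2} + 3484 = \frac{75 \left(-7 - \frac{1}{22}\right)^{2}}{2} + 3484 = \frac{75 \left(- \frac{155}{22}\right)^{2}}{2} + 3484 = \frac{75}{2} \cdot \frac{24025}{484} + 3484 = \frac{1801875}{968} + 3484 = \frac{5174387}{968}$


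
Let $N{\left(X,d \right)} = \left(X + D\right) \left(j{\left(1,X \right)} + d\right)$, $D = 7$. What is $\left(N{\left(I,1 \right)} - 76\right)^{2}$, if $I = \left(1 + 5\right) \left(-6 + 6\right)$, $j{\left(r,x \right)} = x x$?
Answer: $4761$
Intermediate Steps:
$j{\left(r,x \right)} = x^{2}$
$I = 0$ ($I = 6 \cdot 0 = 0$)
$N{\left(X,d \right)} = \left(7 + X\right) \left(d + X^{2}\right)$ ($N{\left(X,d \right)} = \left(X + 7\right) \left(X^{2} + d\right) = \left(7 + X\right) \left(d + X^{2}\right)$)
$\left(N{\left(I,1 \right)} - 76\right)^{2} = \left(\left(0^{3} + 7 \cdot 1 + 7 \cdot 0^{2} + 0 \cdot 1\right) - 76\right)^{2} = \left(\left(0 + 7 + 7 \cdot 0 + 0\right) - 76\right)^{2} = \left(\left(0 + 7 + 0 + 0\right) - 76\right)^{2} = \left(7 - 76\right)^{2} = \left(-69\right)^{2} = 4761$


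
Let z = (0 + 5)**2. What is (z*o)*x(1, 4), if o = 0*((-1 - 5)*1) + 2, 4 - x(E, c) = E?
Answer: 150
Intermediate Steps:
x(E, c) = 4 - E
z = 25 (z = 5**2 = 25)
o = 2 (o = 0*(-6*1) + 2 = 0*(-6) + 2 = 0 + 2 = 2)
(z*o)*x(1, 4) = (25*2)*(4 - 1*1) = 50*(4 - 1) = 50*3 = 150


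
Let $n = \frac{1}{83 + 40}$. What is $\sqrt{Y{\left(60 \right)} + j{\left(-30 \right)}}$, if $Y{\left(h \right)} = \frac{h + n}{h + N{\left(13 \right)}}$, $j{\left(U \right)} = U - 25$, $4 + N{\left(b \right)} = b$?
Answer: $\frac{2 i \sqrt{108304493}}{2829} \approx 7.3573 i$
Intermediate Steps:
$N{\left(b \right)} = -4 + b$
$n = \frac{1}{123} \approx 0.0081301$
$j{\left(U \right)} = -25 + U$
$Y{\left(h \right)} = \frac{\frac{1}{123} + h}{9 + h}$ ($Y{\left(h \right)} = \frac{h + \frac{1}{123}}{h + \left(-4 + 13\right)} = \frac{\frac{1}{123} + h}{h + 9} = \frac{\frac{1}{123} + h}{9 + h}$)
$\sqrt{Y{\left(60 \right)} + j{\left(-30 \right)}} = \sqrt{\frac{\frac{1}{123} + 60}{9 + 60} - 55} = \sqrt{\frac{1}{69} \cdot \frac{7381}{123} - 55} = \sqrt{\frac{7381}{8487} - 55} = \sqrt{- \frac{459404}{8487}} = \frac{2 i \sqrt{108304493}}{2829}$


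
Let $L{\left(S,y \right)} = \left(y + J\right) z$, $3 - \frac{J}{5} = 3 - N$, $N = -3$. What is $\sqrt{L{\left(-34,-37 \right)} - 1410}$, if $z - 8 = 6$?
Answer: $i \sqrt{2138} \approx 46.239 i$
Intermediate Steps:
$z = 14$ ($z = 8 + 6 = 14$)
$J = -15$ ($J = 15 - 5 \left(3 - -3\right) = 15 - 5 \left(3 + 3\right) = 15 - 30 = -15$)
$L{\left(S,y \right)} = -210 + 14 y$ ($L{\left(S,y \right)} = \left(y - 15\right) 14 = \left(-15 + y\right) 14 = -210 + 14 y$)
$\sqrt{L{\left(-34,-37 \right)} - 1410} = \sqrt{\left(-210 + 14 \left(-37\right)\right) - 1410} = \sqrt{\left(-210 - 518\right) - 1410} = \sqrt{-728 - 1410} = \sqrt{-2138} = i \sqrt{2138}$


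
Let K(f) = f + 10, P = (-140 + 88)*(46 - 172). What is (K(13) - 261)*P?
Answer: -1559376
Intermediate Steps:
P = 6552 (P = -52*(-126) = 6552)
K(f) = 10 + f
(K(13) - 261)*P = ((10 + 13) - 261)*6552 = (23 - 261)*6552 = -238*6552 = -1559376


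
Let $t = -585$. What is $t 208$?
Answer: $-121680$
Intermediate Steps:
$t 208 = \left(-585\right) 208 = -121680$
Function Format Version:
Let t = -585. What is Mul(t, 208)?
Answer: -121680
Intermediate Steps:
Mul(t, 208) = Mul(-585, 208) = -121680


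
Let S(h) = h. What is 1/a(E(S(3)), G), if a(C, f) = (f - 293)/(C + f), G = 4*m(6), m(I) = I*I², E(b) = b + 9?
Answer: 876/571 ≈ 1.5342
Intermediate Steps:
E(b) = 9 + b
m(I) = I³
G = 864 (G = 4*6³ = 4*216 = 864)
a(C, f) = (-293 + f)/(C + f)
1/a(E(S(3)), G) = 1/((-293 + 864)/((9 + 3) + 864)) = 1/(571/(12 + 864)) = 1/(571/876) = 876/571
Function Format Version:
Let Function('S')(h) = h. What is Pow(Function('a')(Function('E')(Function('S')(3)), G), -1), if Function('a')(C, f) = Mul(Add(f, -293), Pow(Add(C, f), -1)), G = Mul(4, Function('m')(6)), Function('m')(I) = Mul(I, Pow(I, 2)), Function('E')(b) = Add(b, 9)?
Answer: Rational(876, 571) ≈ 1.5342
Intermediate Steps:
Function('E')(b) = Add(9, b)
Function('m')(I) = Pow(I, 3)
G = 864 (G = Mul(4, Pow(6, 3)) = Mul(4, 216) = 864)
Function('a')(C, f) = Mul(Pow(Add(C, f), -1), Add(-293, f)) (Function('a')(C, f) = Mul(Add(-293, f), Pow(Add(C, f), -1)) = Mul(Pow(Add(C, f), -1), Add(-293, f)))
Pow(Function('a')(Function('E')(Function('S')(3)), G), -1) = Pow(Mul(Pow(Add(Add(9, 3), 864), -1), Add(-293, 864)), -1) = Pow(Mul(Pow(Add(12, 864), -1), 571), -1) = Pow(Mul(Pow(876, -1), 571), -1) = Pow(Mul(Rational(1, 876), 571), -1) = Pow(Rational(571, 876), -1) = Rational(876, 571)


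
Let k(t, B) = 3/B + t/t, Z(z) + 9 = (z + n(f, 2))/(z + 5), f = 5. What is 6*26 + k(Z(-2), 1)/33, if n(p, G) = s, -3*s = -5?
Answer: 5152/33 ≈ 156.12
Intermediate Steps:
s = 5/3 (s = -⅓*(-5) = 5/3 ≈ 1.6667)
n(p, G) = 5/3
Z(z) = -9 + (5/3 + z)/(5 + z) (Z(z) = -9 + (z + 5/3)/(z + 5) = -9 + (5/3 + z)/(5 + z))
k(t, B) = 1 + 3/B (k(t, B) = 3/B + 1 = 1 + 3/B)
6*26 + k(Z(-2), 1)/33 = 6*26 + ((3 + 1)/1)/33 = 156 + (1*4)*(1/33) = 156 + 4*(1/33) = 156 + 4/33 = 5152/33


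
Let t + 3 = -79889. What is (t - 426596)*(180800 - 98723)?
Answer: -41571015576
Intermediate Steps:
t = -79892 (t = -3 - 79889 = -79892)
(t - 426596)*(180800 - 98723) = (-79892 - 426596)*(180800 - 98723) = -506488*82077 = -41571015576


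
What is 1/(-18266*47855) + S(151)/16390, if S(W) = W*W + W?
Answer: 2006278914097/1432681745770 ≈ 1.4004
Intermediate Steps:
S(W) = W + W² (S(W) = W² + W = W + W²)
1/(-18266*47855) + S(151)/16390 = 1/(-18266*47855) + (151*(1 + 151))/16390 = -1/18266*1/47855 + (151*152)*(1/16390) = -1/874119430 + 22952*(1/16390) = -1/874119430 + 11476/8195 = 2006278914097/1432681745770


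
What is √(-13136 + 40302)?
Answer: 17*√94 ≈ 164.82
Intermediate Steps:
√(-13136 + 40302) = √27166 = 17*√94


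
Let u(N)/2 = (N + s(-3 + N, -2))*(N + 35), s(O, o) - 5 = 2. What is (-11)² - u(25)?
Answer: -3719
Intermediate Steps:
s(O, o) = 7 (s(O, o) = 5 + 2 = 7)
u(N) = 2*(7 + N)*(35 + N) (u(N) = 2*((N + 7)*(N + 35)) = 2*((7 + N)*(35 + N)) = 2*(7 + N)*(35 + N))
(-11)² - u(25) = (-11)² - (490 + 2*25² + 84*25) = 121 - (490 + 2*625 + 2100) = 121 - (490 + 1250 + 2100) = 121 - 1*3840 = 121 - 3840 = -3719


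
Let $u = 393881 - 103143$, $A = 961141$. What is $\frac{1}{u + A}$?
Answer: $\frac{1}{1251879} \approx 7.988 \cdot 10^{-7}$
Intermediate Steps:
$u = 290738$
$\frac{1}{u + A} = \frac{1}{290738 + 961141} = \frac{1}{1251879}$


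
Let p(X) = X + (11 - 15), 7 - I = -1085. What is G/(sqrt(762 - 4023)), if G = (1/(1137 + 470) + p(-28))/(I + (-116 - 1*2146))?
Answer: -17141*I*sqrt(3261)/2043766530 ≈ -0.00047894*I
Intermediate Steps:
I = 1092 (I = 7 - 1*(-1085) = 7 + 1085 = 1092)
p(X) = -4 + X (p(X) = X - 4 = -4 + X)
G = 17141/626730 (G = (1/(1137 + 470) + (-4 - 28))/(1092 + (-116 - 1*2146)) = (1/1607 - 32)/(1092 + (-116 - 2146)) = (1/1607 - 32)/(1092 - 2262) = -51423/1607/(-1170) = -51423/1607*(-1/1170) = 17141/626730 ≈ 0.027350)
G/(sqrt(762 - 4023)) = 17141/(626730*(sqrt(762 - 4023))) = 17141/(626730*(sqrt(-3261))) = 17141/(626730*((I*sqrt(3261)))) = 17141*(-I*sqrt(3261)/3261)/626730 = -17141*I*sqrt(3261)/2043766530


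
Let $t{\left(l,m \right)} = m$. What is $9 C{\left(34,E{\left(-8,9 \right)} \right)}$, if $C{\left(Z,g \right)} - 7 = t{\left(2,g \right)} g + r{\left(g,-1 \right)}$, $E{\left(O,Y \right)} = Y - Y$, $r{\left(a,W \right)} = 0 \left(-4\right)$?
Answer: $63$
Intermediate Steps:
$r{\left(a,W \right)} = 0$
$E{\left(O,Y \right)} = 0$
$C{\left(Z,g \right)} = 7 + g^{2}$ ($C{\left(Z,g \right)} = 7 + \left(g g + 0\right) = 7 + \left(g^{2} + 0\right) = 7 + g^{2}$)
$9 C{\left(34,E{\left(-8,9 \right)} \right)} = 9 \left(7 + 0^{2}\right) = 9 \left(7 + 0\right) = 9 \cdot 7 = 63$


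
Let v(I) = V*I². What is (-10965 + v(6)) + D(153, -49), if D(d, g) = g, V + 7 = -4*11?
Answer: -12850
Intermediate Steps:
V = -51 (V = -7 - 4*11 = -7 - 44 = -51)
v(I) = -51*I²
(-10965 + v(6)) + D(153, -49) = (-10965 - 51*6²) - 49 = (-10965 - 51*36) - 49 = (-10965 - 1836) - 49 = -12801 - 49 = -12850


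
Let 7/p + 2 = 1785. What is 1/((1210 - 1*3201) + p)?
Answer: -1783/3549946 ≈ -0.00050226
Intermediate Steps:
p = 7/1783 (p = 7/(-2 + 1785) = 7/1783 ≈ 0.0039260)
1/((1210 - 1*3201) + p) = 1/((1210 - 1*3201) + 7/1783) = 1/((1210 - 3201) + 7/1783) = 1/(-1991 + 7/1783) = 1/(-3549946/1783) = -1783/3549946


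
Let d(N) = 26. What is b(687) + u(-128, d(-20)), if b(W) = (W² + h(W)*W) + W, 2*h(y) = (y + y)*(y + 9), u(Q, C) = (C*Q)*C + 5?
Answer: 328876557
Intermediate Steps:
u(Q, C) = 5 + Q*C² (u(Q, C) = Q*C² + 5 = 5 + Q*C²)
h(y) = y*(9 + y) (h(y) = ((y + y)*(y + 9))/2 = ((2*y)*(9 + y))/2 = (2*y*(9 + y))/2 = y*(9 + y))
b(W) = W + W² + W²*(9 + W) (b(W) = (W² + (W*(9 + W))*W) + W = (W² + W²*(9 + W)) + W = W + W² + W²*(9 + W))
b(687) + u(-128, d(-20)) = 687*(1 + 687 + 687*(9 + 687)) + (5 - 128*26²) = 687*(1 + 687 + 687*696) + (5 - 128*676) = 687*(1 + 687 + 478152) + (5 - 86528) = 687*478840 - 86523 = 328963080 - 86523 = 328876557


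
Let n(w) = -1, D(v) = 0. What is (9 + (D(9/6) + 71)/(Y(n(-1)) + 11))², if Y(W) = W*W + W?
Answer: 28900/121 ≈ 238.84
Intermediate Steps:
Y(W) = W + W² (Y(W) = W² + W = W + W²)
(9 + (D(9/6) + 71)/(Y(n(-1)) + 11))² = (9 + (0 + 71)/(-(1 - 1) + 11))² = (9 + 71/(-1*0 + 11))² = (9 + 71/(0 + 11))² = (9 + 71/11)² = (170/11)² = 28900/121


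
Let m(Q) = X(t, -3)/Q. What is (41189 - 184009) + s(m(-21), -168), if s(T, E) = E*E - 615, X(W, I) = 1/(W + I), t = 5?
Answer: -115211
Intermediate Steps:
X(W, I) = 1/(I + W)
m(Q) = 1/(2*Q) (m(Q) = 1/((-3 + 5)*Q) = 1/(2*Q))
s(T, E) = -615 + E**2 (s(T, E) = E**2 - 615 = -615 + E**2)
(41189 - 184009) + s(m(-21), -168) = (41189 - 184009) + (-615 + (-168)**2) = -142820 + (-615 + 28224) = -142820 + 27609 = -115211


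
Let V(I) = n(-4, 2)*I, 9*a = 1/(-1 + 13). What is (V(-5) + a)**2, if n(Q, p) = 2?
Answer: 1164241/11664 ≈ 99.815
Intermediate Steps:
a = 1/108 (a = 1/(9*(-1 + 13)) = (1/9)/12 = (1/9)*(1/12) = 1/108 ≈ 0.0092593)
V(I) = 2*I
(V(-5) + a)**2 = (2*(-5) + 1/108)**2 = (-10 + 1/108)**2 = (-1079/108)**2 = 1164241/11664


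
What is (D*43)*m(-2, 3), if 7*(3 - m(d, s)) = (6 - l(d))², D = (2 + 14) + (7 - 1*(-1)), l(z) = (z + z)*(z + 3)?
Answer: -81528/7 ≈ -11647.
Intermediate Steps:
l(z) = 2*z*(3 + z) (l(z) = (2*z)*(3 + z) = 2*z*(3 + z))
D = 24 (D = 16 + (7 + 1) = 16 + 8 = 24)
m(d, s) = 3 - (6 - 2*d*(3 + d))²/7
(D*43)*m(-2, 3) = (24*43)*(3 - 4*(-3 - 2*(3 - 2))²/7) = 1032*(3 - 4*(-3 - 2*1)²/7) = 1032*(3 - 4*(-3 - 2)²/7) = 1032*(3 - 4/7*(-5)²) = 1032*(3 - 4/7*25) = 1032*(3 - 100/7) = 1032*(-79/7) = -81528/7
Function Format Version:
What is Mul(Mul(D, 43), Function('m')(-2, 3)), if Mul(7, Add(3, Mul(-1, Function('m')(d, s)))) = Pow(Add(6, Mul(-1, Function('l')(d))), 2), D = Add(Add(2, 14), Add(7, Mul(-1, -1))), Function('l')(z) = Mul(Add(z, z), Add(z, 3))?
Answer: Rational(-81528, 7) ≈ -11647.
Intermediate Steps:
Function('l')(z) = Mul(2, z, Add(3, z)) (Function('l')(z) = Mul(Mul(2, z), Add(3, z)) = Mul(2, z, Add(3, z)))
D = 24 (D = Add(16, Add(7, 1)) = Add(16, 8) = 24)
Function('m')(d, s) = Add(3, Mul(Rational(-1, 7), Pow(Add(6, Mul(-2, d, Add(3, d))), 2))) (Function('m')(d, s) = Add(3, Mul(Rational(-1, 7), Pow(Add(6, Mul(-1, Mul(2, d, Add(3, d)))), 2))) = Add(3, Mul(Rational(-1, 7), Pow(Add(6, Mul(-2, d, Add(3, d))), 2))))
Mul(Mul(D, 43), Function('m')(-2, 3)) = Mul(Mul(24, 43), Add(3, Mul(Rational(-4, 7), Pow(Add(-3, Mul(-2, Add(3, -2))), 2)))) = Mul(1032, Add(3, Mul(Rational(-4, 7), Pow(Add(-3, Mul(-2, 1)), 2)))) = Mul(1032, Add(3, Mul(Rational(-4, 7), Pow(Add(-3, -2), 2)))) = Mul(1032, Add(3, Mul(Rational(-4, 7), Pow(-5, 2)))) = Mul(1032, Add(3, Mul(Rational(-4, 7), 25))) = Mul(1032, Add(3, Rational(-100, 7))) = Mul(1032, Rational(-79, 7)) = Rational(-81528, 7)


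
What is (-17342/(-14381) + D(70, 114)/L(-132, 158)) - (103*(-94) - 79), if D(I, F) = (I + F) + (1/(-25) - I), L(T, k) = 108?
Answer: 379094735569/38828700 ≈ 9763.3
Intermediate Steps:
D(I, F) = -1/25 + F (D(I, F) = (F + I) + (-1/25 - I) = -1/25 + F)
(-17342/(-14381) + D(70, 114)/L(-132, 158)) - (103*(-94) - 79) = (-17342/(-14381) + (-1/25 + 114)/108) - (103*(-94) - 79) = (-17342*(-1/14381) + (2849/25)*(1/108)) - (-9682 - 79) = (17342/14381 + 2849/2700) - 1*(-9761) = 87794869/38828700 + 9761 = 379094735569/38828700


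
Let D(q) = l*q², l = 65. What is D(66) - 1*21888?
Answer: 261252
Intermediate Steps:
D(q) = 65*q²
D(66) - 1*21888 = 65*66² - 1*21888 = 65*4356 - 21888 = 283140 - 21888 = 261252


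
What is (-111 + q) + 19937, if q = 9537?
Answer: 29363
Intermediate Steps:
(-111 + q) + 19937 = (-111 + 9537) + 19937 = 9426 + 19937 = 29363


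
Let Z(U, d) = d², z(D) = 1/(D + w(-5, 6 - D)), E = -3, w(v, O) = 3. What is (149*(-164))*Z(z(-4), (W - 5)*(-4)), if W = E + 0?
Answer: -25022464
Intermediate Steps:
W = -3 (W = -3 + 0 = -3)
z(D) = 1/(3 + D) (z(D) = 1/(D + 3) = 1/(3 + D))
(149*(-164))*Z(z(-4), (W - 5)*(-4)) = (149*(-164))*((-3 - 5)*(-4))² = -24436*(-8*(-4))² = -24436*32² = -24436*1024 = -25022464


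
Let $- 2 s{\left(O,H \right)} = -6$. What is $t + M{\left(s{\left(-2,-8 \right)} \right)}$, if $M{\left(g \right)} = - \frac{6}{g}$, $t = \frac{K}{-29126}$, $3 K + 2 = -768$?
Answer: $- \frac{86993}{43689} \approx -1.9912$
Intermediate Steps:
$K = - \frac{770}{3}$ ($K = - \frac{2}{3} + \frac{1}{3} \left(-768\right) = - \frac{2}{3} - 256 = - \frac{770}{3} \approx -256.67$)
$s{\left(O,H \right)} = 3$ ($s{\left(O,H \right)} = \left(- \frac{1}{2}\right) \left(-6\right) = 3$)
$t = \frac{385}{43689}$ ($t = - \frac{770}{3 \left(-29126\right)} = \left(- \frac{770}{3}\right) \left(- \frac{1}{29126}\right) = \frac{385}{43689} \approx 0.0088123$)
$t + M{\left(s{\left(-2,-8 \right)} \right)} = \frac{385}{43689} - \frac{6}{3} = \frac{385}{43689} - 2 = - \frac{86993}{43689}$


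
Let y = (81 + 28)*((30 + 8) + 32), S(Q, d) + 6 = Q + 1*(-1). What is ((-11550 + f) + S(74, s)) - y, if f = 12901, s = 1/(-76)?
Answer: -6212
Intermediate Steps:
s = -1/76 ≈ -0.013158
S(Q, d) = -7 + Q (S(Q, d) = -6 + (Q + 1*(-1)) = -6 + (Q - 1) = -6 + (-1 + Q) = -7 + Q)
y = 7630 (y = 109*(38 + 32) = 109*70 = 7630)
((-11550 + f) + S(74, s)) - y = ((-11550 + 12901) + (-7 + 74)) - 1*7630 = (1351 + 67) - 7630 = 1418 - 7630 = -6212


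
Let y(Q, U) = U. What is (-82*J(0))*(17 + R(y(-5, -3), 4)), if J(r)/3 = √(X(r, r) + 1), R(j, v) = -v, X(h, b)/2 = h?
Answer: -3198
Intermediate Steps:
X(h, b) = 2*h
J(r) = 3*√(1 + 2*r) (J(r) = 3*√(2*r + 1) = 3*√(1 + 2*r))
(-82*J(0))*(17 + R(y(-5, -3), 4)) = (-246*√(1 + 2*0))*(17 - 1*4) = (-246*√(1 + 0))*(17 - 4) = -246*√1*13 = -246*13 = -3198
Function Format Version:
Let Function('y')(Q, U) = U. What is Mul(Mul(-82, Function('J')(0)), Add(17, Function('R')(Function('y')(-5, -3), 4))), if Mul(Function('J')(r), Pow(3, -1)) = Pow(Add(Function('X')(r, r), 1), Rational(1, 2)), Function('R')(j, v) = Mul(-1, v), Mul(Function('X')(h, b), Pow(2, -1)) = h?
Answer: -3198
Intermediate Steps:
Function('X')(h, b) = Mul(2, h)
Function('J')(r) = Mul(3, Pow(Add(1, Mul(2, r)), Rational(1, 2))) (Function('J')(r) = Mul(3, Pow(Add(Mul(2, r), 1), Rational(1, 2))) = Mul(3, Pow(Add(1, Mul(2, r)), Rational(1, 2))))
Mul(Mul(-82, Function('J')(0)), Add(17, Function('R')(Function('y')(-5, -3), 4))) = Mul(Mul(-82, Mul(3, Pow(Add(1, Mul(2, 0)), Rational(1, 2)))), Add(17, Mul(-1, 4))) = Mul(Mul(-82, Mul(3, Pow(Add(1, 0), Rational(1, 2)))), Add(17, -4)) = Mul(Mul(-82, Mul(3, Pow(1, Rational(1, 2)))), 13) = Mul(Mul(-82, Mul(3, 1)), 13) = Mul(Mul(-82, 3), 13) = Mul(-246, 13) = -3198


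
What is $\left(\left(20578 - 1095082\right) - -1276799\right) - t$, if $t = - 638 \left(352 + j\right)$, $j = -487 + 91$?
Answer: $174223$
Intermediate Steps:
$j = -396$
$t = 28072$ ($t = - 638 \left(352 - 396\right) = \left(-638\right) \left(-44\right) = 28072$)
$\left(\left(20578 - 1095082\right) - -1276799\right) - t = \left(\left(20578 - 1095082\right) - -1276799\right) - 28072 = \left(-1074504 + 1276799\right) - 28072 = 202295 - 28072 = 174223$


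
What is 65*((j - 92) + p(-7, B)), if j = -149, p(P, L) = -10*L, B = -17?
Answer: -4615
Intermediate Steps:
65*((j - 92) + p(-7, B)) = 65*((-149 - 92) - 10*(-17)) = 65*(-241 + 170) = 65*(-71) = -4615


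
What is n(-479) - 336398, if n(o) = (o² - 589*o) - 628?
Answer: 174546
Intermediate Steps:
n(o) = -628 + o² - 589*o
n(-479) - 336398 = (-628 + (-479)² - 589*(-479)) - 336398 = (-628 + 229441 + 282131) - 336398 = 510944 - 336398 = 174546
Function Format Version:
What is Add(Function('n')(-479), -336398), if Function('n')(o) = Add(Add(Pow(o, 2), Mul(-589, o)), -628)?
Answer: 174546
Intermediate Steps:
Function('n')(o) = Add(-628, Pow(o, 2), Mul(-589, o))
Add(Function('n')(-479), -336398) = Add(Add(-628, Pow(-479, 2), Mul(-589, -479)), -336398) = Add(Add(-628, 229441, 282131), -336398) = Add(510944, -336398) = 174546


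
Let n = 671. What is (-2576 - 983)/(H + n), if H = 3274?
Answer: -3559/3945 ≈ -0.90215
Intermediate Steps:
(-2576 - 983)/(H + n) = (-2576 - 983)/(3274 + 671) = -3559/3945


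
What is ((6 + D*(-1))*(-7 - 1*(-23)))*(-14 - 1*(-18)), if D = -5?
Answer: 704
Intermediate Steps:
((6 + D*(-1))*(-7 - 1*(-23)))*(-14 - 1*(-18)) = ((6 - 5*(-1))*(-7 - 1*(-23)))*(-14 - 1*(-18)) = ((6 + 5)*(-7 + 23))*(-14 + 18) = (11*16)*4 = 176*4 = 704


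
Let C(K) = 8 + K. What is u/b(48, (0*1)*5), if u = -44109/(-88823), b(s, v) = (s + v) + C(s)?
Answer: 3393/710584 ≈ 0.0047749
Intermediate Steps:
b(s, v) = 8 + v + 2*s (b(s, v) = (s + v) + (8 + s) = 8 + v + 2*s)
u = 44109/88823 (u = -44109*(-1/88823) = 44109/88823 ≈ 0.49659)
u/b(48, (0*1)*5) = 44109/(88823*(8 + (0*1)*5 + 2*48)) = 44109/(88823*(8 + 0*5 + 96)) = 44109/(88823*(8 + 0 + 96)) = (44109/88823)/104 = (44109/88823)*(1/104) = 3393/710584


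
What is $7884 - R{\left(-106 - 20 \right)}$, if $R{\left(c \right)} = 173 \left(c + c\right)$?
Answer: $51480$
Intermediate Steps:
$R{\left(c \right)} = 346 c$ ($R{\left(c \right)} = 173 \cdot 2 c = 346 c$)
$7884 - R{\left(-106 - 20 \right)} = 7884 - 346 \left(-106 - 20\right) = 7884 - 346 \left(-126\right) = 7884 - -43596 = 7884 + 43596 = 51480$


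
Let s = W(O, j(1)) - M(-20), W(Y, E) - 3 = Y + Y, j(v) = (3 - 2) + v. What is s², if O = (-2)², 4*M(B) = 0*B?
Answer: 121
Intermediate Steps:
M(B) = 0 (M(B) = (0*B)/4 = (¼)*0 = 0)
O = 4
j(v) = 1 + v
W(Y, E) = 3 + 2*Y (W(Y, E) = 3 + (Y + Y) = 3 + 2*Y)
s = 11 (s = (3 + 2*4) - 1*0 = (3 + 8) + 0 = 11 + 0 = 11)
s² = 11² = 121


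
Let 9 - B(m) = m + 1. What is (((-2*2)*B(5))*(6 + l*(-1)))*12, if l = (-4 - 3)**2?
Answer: 6192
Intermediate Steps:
B(m) = 8 - m (B(m) = 9 - (m + 1) = 9 - (1 + m) = 9 + (-1 - m) = 8 - m)
l = 49 (l = (-7)**2 = 49)
(((-2*2)*B(5))*(6 + l*(-1)))*12 = (((-2*2)*(8 - 1*5))*(6 + 49*(-1)))*12 = ((-4*(8 - 5))*(6 - 49))*12 = (-4*3*(-43))*12 = -12*(-43)*12 = 516*12 = 6192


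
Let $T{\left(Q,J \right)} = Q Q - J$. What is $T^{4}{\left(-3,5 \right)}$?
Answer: $256$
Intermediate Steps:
$T{\left(Q,J \right)} = Q^{2} - J$
$T^{4}{\left(-3,5 \right)} = \left(\left(-3\right)^{2} - 5\right)^{4} = \left(9 - 5\right)^{4} = 4^{4} = 256$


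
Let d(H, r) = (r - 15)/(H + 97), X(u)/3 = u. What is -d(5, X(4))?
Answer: 1/34 ≈ 0.029412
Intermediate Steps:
X(u) = 3*u
d(H, r) = (-15 + r)/(97 + H)
-d(5, X(4)) = -(-15 + 3*4)/(97 + 5) = -(-15 + 12)/102 = -(-3)/102 = -1*(-1/34) = 1/34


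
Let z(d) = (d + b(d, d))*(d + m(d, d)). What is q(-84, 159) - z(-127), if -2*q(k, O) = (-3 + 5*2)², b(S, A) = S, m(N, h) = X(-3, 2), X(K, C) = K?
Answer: -66089/2 ≈ -33045.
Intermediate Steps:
m(N, h) = -3
q(k, O) = -49/2 (q(k, O) = -(-3 + 5*2)²/2 = -(-3 + 10)²/2 = -½*7² = -½*49 = -49/2)
z(d) = 2*d*(-3 + d) (z(d) = (d + d)*(d - 3) = (2*d)*(-3 + d) = 2*d*(-3 + d))
q(-84, 159) - z(-127) = -49/2 - 2*(-127)*(-3 - 127) = -49/2 - 2*(-127)*(-130) = -49/2 - 1*33020 = -49/2 - 33020 = -66089/2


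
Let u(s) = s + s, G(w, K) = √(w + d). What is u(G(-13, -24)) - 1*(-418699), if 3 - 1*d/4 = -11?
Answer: 418699 + 2*√43 ≈ 4.1871e+5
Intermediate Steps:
d = 56 (d = 12 - 4*(-11) = 12 + 44 = 56)
G(w, K) = √(56 + w) (G(w, K) = √(w + 56) = √(56 + w))
u(s) = 2*s
u(G(-13, -24)) - 1*(-418699) = 2*√(56 - 13) - 1*(-418699) = 2*√43 + 418699 = 418699 + 2*√43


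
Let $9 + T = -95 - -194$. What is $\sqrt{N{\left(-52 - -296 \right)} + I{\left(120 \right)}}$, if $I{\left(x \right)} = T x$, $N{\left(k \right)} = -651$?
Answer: $\sqrt{10149} \approx 100.74$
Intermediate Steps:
$T = 90$ ($T = -9 - -99 = -9 + \left(-95 + 194\right) = -9 + 99 = 90$)
$I{\left(x \right)} = 90 x$
$\sqrt{N{\left(-52 - -296 \right)} + I{\left(120 \right)}} = \sqrt{-651 + 90 \cdot 120} = \sqrt{-651 + 10800} = \sqrt{10149}$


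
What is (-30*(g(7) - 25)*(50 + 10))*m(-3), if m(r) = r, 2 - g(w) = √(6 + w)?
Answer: -124200 - 5400*√13 ≈ -1.4367e+5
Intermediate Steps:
g(w) = 2 - √(6 + w)
(-30*(g(7) - 25)*(50 + 10))*m(-3) = -30*((2 - √(6 + 7)) - 25)*(50 + 10)*(-3) = -30*((2 - √13) - 25)*60*(-3) = -30*(-23 - √13)*60*(-3) = -30*(-1380 - 60*√13)*(-3) = (41400 + 1800*√13)*(-3) = -124200 - 5400*√13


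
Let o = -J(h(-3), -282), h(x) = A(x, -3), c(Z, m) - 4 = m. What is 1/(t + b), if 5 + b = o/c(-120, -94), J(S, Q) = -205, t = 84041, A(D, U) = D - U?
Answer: 18/1512607 ≈ 1.1900e-5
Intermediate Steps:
c(Z, m) = 4 + m
h(x) = 3 + x (h(x) = x - 1*(-3) = x + 3 = 3 + x)
o = 205 (o = -1*(-205) = 205)
b = -131/18 (b = -5 + 205/(4 - 94) = -5 + 205/(-90) = -5 + 205*(-1/90) = -5 - 41/18 = -131/18 ≈ -7.2778)
1/(t + b) = 1/(84041 - 131/18) = 1/(1512607/18) = 18/1512607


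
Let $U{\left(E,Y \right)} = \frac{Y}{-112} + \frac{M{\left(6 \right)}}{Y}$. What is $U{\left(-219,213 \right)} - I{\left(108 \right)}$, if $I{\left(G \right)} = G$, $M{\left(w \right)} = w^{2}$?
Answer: $- \frac{872595}{7952} \approx -109.73$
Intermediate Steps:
$U{\left(E,Y \right)} = \frac{36}{Y} - \frac{Y}{112}$ ($U{\left(E,Y \right)} = \frac{Y}{-112} + \frac{6^{2}}{Y} = Y \left(- \frac{1}{112}\right) + \frac{36}{Y} = - \frac{Y}{112} + \frac{36}{Y} = \frac{36}{Y} - \frac{Y}{112}$)
$U{\left(-219,213 \right)} - I{\left(108 \right)} = \left(\frac{36}{213} - \frac{213}{112}\right) - 108 = \left(36 \cdot \frac{1}{213} - \frac{213}{112}\right) - 108 = \left(\frac{12}{71} - \frac{213}{112}\right) - 108 = - \frac{13779}{7952} - 108 = - \frac{872595}{7952}$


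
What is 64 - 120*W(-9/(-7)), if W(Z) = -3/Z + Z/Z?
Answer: 224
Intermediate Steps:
W(Z) = 1 - 3/Z (W(Z) = -3/Z + 1 = 1 - 3/Z)
64 - 120*W(-9/(-7)) = 64 - 120*(-3 - 9/(-7))/((-9/(-7))) = 64 - 120*(-3 - 9*(-1/7))/((-9*(-1/7))) = 64 - 120*(-3 + 9/7)/9/7 = 64 - 280*(-12)/(3*7) = 64 - 120*(-4/3) = 64 + 160 = 224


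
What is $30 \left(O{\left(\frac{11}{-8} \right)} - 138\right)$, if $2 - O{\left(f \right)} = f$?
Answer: $- \frac{16155}{4} \approx -4038.8$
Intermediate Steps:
$O{\left(f \right)} = 2 - f$
$30 \left(O{\left(\frac{11}{-8} \right)} - 138\right) = 30 \left(\left(2 - \frac{11}{-8}\right) - 138\right) = 30 \left(\left(2 - 11 \left(- \frac{1}{8}\right)\right) - 138\right) = 30 \left(\left(2 - - \frac{11}{8}\right) - 138\right) = 30 \left(\left(2 + \frac{11}{8}\right) - 138\right) = 30 \left(\frac{27}{8} - 138\right) = 30 \left(- \frac{1077}{8}\right) = - \frac{16155}{4}$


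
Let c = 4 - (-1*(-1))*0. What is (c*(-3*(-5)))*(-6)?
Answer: -360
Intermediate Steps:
c = 4 (c = 4 - 0 = 4 - 1*0 = 4 + 0 = 4)
(c*(-3*(-5)))*(-6) = (4*(-3*(-5)))*(-6) = (4*15)*(-6) = 60*(-6) = -360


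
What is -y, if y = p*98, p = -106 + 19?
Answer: 8526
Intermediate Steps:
p = -87
y = -8526 (y = -87*98 = -8526)
-y = -1*(-8526) = 8526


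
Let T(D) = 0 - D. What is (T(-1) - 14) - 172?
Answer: -185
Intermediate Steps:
T(D) = -D
(T(-1) - 14) - 172 = (-1*(-1) - 14) - 172 = (1 - 14) - 172 = -13 - 172 = -185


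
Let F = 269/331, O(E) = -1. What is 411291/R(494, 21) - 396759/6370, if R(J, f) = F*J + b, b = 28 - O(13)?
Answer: 7720595511/8644090 ≈ 893.17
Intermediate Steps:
b = 29 (b = 28 - 1*(-1) = 28 + 1 = 29)
F = 269/331 (F = 269*(1/331) = 269/331 ≈ 0.81269)
R(J, f) = 29 + 269*J/331 (R(J, f) = 269*J/331 + 29 = 29 + 269*J/331)
411291/R(494, 21) - 396759/6370 = 411291/(29 + (269/331)*494) - 396759/6370 = 411291/(29 + 132886/331) - 396759*1/6370 = 411291/(142485/331) - 396759/6370 = 411291*(331/142485) - 396759/6370 = 45379107/47495 - 396759/6370 = 7720595511/8644090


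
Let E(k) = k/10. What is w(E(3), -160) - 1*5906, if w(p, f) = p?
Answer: -59057/10 ≈ -5905.7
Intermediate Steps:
E(k) = k/10 (E(k) = k*(⅒) = k/10)
w(E(3), -160) - 1*5906 = (⅒)*3 - 1*5906 = 3/10 - 5906 = -59057/10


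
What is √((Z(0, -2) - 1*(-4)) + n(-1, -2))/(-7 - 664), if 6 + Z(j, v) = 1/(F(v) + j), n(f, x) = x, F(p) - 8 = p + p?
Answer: -I*√15/1342 ≈ -0.002886*I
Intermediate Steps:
F(p) = 8 + 2*p (F(p) = 8 + (p + p) = 8 + 2*p)
Z(j, v) = -6 + 1/(8 + j + 2*v) (Z(j, v) = -6 + 1/((8 + 2*v) + j) = -6 + 1/(8 + j + 2*v))
√((Z(0, -2) - 1*(-4)) + n(-1, -2))/(-7 - 664) = √(((-47 - 12*(-2) - 6*0)/(8 + 0 + 2*(-2)) - 1*(-4)) - 2)/(-7 - 664) = √(((-47 + 24 + 0)/(8 + 0 - 4) + 4) - 2)/(-671) = -√((-23/4 + 4) - 2)/671 = -√(-7/4 - 2)/671 = -I*√15/1342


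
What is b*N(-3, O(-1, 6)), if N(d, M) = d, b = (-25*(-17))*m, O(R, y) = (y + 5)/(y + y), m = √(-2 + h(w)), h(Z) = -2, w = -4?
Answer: -2550*I ≈ -2550.0*I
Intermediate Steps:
m = 2*I (m = √(-2 - 2) = √(-4) = 2*I ≈ 2.0*I)
O(R, y) = (5 + y)/(2*y) (O(R, y) = (5 + y)/((2*y)) = (5 + y)*(1/(2*y)) = (5 + y)/(2*y))
b = 850*I (b = (-25*(-17))*(2*I) = 425*(2*I) = 850*I ≈ 850.0*I)
b*N(-3, O(-1, 6)) = (850*I)*(-3) = -2550*I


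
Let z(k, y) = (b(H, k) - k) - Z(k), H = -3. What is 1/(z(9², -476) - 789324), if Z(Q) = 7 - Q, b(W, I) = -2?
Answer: -1/789333 ≈ -1.2669e-6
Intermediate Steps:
z(k, y) = -9 (z(k, y) = (-2 - k) - (7 - k) = (-2 - k) + (-7 + k) = -9)
1/(z(9², -476) - 789324) = 1/(-9 - 789324) = 1/(-789333) = -1/789333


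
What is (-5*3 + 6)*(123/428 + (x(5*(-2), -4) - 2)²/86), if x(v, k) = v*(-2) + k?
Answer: -425097/18404 ≈ -23.098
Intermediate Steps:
x(v, k) = k - 2*v (x(v, k) = -2*v + k = k - 2*v)
(-5*3 + 6)*(123/428 + (x(5*(-2), -4) - 2)²/86) = (-5*3 + 6)*(123/428 + ((-4 - 10*(-2)) - 2)²/86) = (-15 + 6)*(123*(1/428) + ((-4 - 2*(-10)) - 2)²*(1/86)) = -9*(123/428 + ((-4 + 20) - 2)²*(1/86)) = -9*(123/428 + (16 - 2)²*(1/86)) = -9*(123/428 + 14²*(1/86)) = -9*(123/428 + 196*(1/86)) = -9*(123/428 + 98/43) = -9*47233/18404 = -425097/18404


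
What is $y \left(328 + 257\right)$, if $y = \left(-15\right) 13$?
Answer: $-114075$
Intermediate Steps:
$y = -195$
$y \left(328 + 257\right) = - 195 \left(328 + 257\right) = \left(-195\right) 585 = -114075$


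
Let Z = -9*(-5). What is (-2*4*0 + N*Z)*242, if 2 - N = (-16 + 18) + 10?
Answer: -108900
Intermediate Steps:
N = -10 (N = 2 - ((-16 + 18) + 10) = 2 - (2 + 10) = 2 - 1*12 = 2 - 12 = -10)
Z = 45
(-2*4*0 + N*Z)*242 = (-2*4*0 - 10*45)*242 = (-8*0 - 450)*242 = (0 - 450)*242 = -450*242 = -108900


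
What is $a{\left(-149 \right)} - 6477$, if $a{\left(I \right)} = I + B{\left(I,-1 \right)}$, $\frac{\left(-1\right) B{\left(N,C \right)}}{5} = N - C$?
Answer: $-5886$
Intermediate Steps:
$B{\left(N,C \right)} = - 5 N + 5 C$ ($B{\left(N,C \right)} = - 5 \left(N - C\right) = - 5 N + 5 C$)
$a{\left(I \right)} = -5 - 4 I$ ($a{\left(I \right)} = I - \left(5 + 5 I\right) = -5 - 4 I$)
$a{\left(-149 \right)} - 6477 = \left(-5 - -596\right) - 6477 = \left(-5 + 596\right) - 6477 = 591 - 6477 = -5886$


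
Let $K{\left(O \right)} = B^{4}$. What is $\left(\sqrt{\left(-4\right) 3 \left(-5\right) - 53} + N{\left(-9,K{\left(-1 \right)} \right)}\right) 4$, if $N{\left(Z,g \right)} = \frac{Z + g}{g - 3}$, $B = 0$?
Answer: $12 + 4 \sqrt{7} \approx 22.583$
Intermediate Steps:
$K{\left(O \right)} = 0$ ($K{\left(O \right)} = 0^{4} = 0$)
$N{\left(Z,g \right)} = \frac{Z + g}{-3 + g}$
$\left(\sqrt{\left(-4\right) 3 \left(-5\right) - 53} + N{\left(-9,K{\left(-1 \right)} \right)}\right) 4 = \left(\sqrt{\left(-4\right) 3 \left(-5\right) - 53} + \frac{-9 + 0}{-3 + 0}\right) 4 = \left(\sqrt{\left(-12\right) \left(-5\right) - 53} + \frac{1}{-3} \left(-9\right)\right) 4 = \left(\sqrt{60 - 53} - -3\right) 4 = \left(\sqrt{7} + 3\right) 4 = \left(3 + \sqrt{7}\right) 4 = 12 + 4 \sqrt{7}$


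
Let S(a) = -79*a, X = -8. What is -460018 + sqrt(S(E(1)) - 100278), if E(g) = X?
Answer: -460018 + I*sqrt(99646) ≈ -4.6002e+5 + 315.67*I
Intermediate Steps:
E(g) = -8
-460018 + sqrt(S(E(1)) - 100278) = -460018 + sqrt(-79*(-8) - 100278) = -460018 + sqrt(632 - 100278) = -460018 + sqrt(-99646) = -460018 + I*sqrt(99646)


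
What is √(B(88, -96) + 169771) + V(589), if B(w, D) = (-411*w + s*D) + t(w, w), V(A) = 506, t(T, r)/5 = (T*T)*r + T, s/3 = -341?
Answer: 506 + √3639611 ≈ 2413.8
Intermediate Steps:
s = -1023 (s = 3*(-341) = -1023)
t(T, r) = 5*T + 5*r*T² (t(T, r) = 5*((T*T)*r + T) = 5*(T²*r + T) = 5*(r*T² + T) = 5*(T + r*T²) = 5*T + 5*r*T²)
B(w, D) = -1023*D - 411*w + 5*w*(1 + w²) (B(w, D) = (-411*w - 1023*D) + 5*w*(1 + w*w) = (-1023*D - 411*w) + 5*w*(1 + w²) = -1023*D - 411*w + 5*w*(1 + w²))
√(B(88, -96) + 169771) + V(589) = √((-1023*(-96) - 406*88 + 5*88³) + 169771) + 506 = √((98208 - 35728 + 5*681472) + 169771) + 506 = √((98208 - 35728 + 3407360) + 169771) + 506 = √(3469840 + 169771) + 506 = √3639611 + 506 = 506 + √3639611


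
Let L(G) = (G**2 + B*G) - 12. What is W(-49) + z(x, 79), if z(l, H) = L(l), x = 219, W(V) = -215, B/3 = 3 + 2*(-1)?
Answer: 48391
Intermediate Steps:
B = 3 (B = 3*(3 + 2*(-1)) = 3*(3 - 2) = 3*1 = 3)
L(G) = -12 + G**2 + 3*G (L(G) = (G**2 + 3*G) - 12 = -12 + G**2 + 3*G)
z(l, H) = -12 + l**2 + 3*l
W(-49) + z(x, 79) = -215 + (-12 + 219**2 + 3*219) = -215 + (-12 + 47961 + 657) = -215 + 48606 = 48391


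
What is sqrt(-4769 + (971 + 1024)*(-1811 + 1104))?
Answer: I*sqrt(1415234) ≈ 1189.6*I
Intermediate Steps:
sqrt(-4769 + (971 + 1024)*(-1811 + 1104)) = sqrt(-4769 + 1995*(-707)) = sqrt(-4769 - 1410465) = sqrt(-1415234) = I*sqrt(1415234)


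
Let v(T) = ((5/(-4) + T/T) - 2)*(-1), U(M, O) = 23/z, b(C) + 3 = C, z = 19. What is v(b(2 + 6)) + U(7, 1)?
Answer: 263/76 ≈ 3.4605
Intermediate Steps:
b(C) = -3 + C
U(M, O) = 23/19
v(T) = 9/4 (v(T) = ((5*(-1/4) + 1) - 2)*(-1) = ((-5/4 + 1) - 2)*(-1) = (-1/4 - 2)*(-1) = -9/4*(-1) = 9/4)
v(b(2 + 6)) + U(7, 1) = 9/4 + 23/19 = 263/76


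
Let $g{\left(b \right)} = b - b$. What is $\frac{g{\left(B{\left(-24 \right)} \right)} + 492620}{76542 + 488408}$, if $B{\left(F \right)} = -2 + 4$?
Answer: $\frac{49262}{56495} \approx 0.87197$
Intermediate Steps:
$B{\left(F \right)} = 2$
$g{\left(b \right)} = 0$
$\frac{g{\left(B{\left(-24 \right)} \right)} + 492620}{76542 + 488408} = \frac{0 + 492620}{76542 + 488408} = \frac{492620}{564950} = 492620 \cdot \frac{1}{564950} = \frac{49262}{56495}$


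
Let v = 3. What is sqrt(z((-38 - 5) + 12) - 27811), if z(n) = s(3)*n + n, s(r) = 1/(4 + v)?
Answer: 5*I*sqrt(54579)/7 ≈ 166.87*I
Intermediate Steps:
s(r) = 1/7 (s(r) = 1/(4 + 3) = 1/7)
z(n) = 8*n/7 (z(n) = n/7 + n = 8*n/7)
sqrt(z((-38 - 5) + 12) - 27811) = sqrt(8*((-38 - 5) + 12)/7 - 27811) = sqrt(8*(-43 + 12)/7 - 27811) = sqrt((8/7)*(-31) - 27811) = sqrt(-248/7 - 27811) = sqrt(-194925/7) = 5*I*sqrt(54579)/7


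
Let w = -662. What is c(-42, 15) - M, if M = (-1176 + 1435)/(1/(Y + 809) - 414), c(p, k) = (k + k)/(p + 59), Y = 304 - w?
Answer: 29860795/12492433 ≈ 2.3903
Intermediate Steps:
Y = 966 (Y = 304 - 1*(-662) = 304 + 662 = 966)
c(p, k) = 2*k/(59 + p) (c(p, k) = (2*k)/(59 + p) = 2*k/(59 + p))
M = -459725/734849 (M = (-1176 + 1435)/(1/(966 + 809) - 414) = 259/(1/1775 - 414) = 259/(-734849/1775) = 259*(-1775/734849) = -459725/734849 ≈ -0.62560)
c(-42, 15) - M = 2*15/(59 - 42) - 1*(-459725/734849) = 2*15/17 + 459725/734849 = 2*15*(1/17) + 459725/734849 = 30/17 + 459725/734849 = 29860795/12492433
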